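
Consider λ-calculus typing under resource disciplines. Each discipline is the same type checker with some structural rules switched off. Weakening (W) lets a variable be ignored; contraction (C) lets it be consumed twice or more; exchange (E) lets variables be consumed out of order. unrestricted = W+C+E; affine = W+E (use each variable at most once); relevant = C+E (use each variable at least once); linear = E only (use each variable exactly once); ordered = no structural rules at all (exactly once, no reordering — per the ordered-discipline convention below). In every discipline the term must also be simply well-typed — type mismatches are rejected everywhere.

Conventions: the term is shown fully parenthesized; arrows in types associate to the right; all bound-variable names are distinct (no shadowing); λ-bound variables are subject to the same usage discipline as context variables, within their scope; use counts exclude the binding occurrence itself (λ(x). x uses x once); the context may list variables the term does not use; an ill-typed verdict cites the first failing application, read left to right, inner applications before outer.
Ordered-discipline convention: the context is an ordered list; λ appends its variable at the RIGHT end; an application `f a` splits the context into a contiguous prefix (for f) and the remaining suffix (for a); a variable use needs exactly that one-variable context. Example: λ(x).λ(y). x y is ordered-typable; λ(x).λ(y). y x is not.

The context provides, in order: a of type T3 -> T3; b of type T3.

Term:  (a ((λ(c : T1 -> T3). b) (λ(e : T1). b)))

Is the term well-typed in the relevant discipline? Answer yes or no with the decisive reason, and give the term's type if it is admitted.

no — c, e never used (weakening)
counts: a: 1, b: 2, c (λ-bound): 0, e (λ-bound): 0
order of uses: a, b, b
typing: the term checks, with type T3
all disciplines: ordered ✗ | linear ✗ | affine ✗ | relevant ✗ | unrestricted ✓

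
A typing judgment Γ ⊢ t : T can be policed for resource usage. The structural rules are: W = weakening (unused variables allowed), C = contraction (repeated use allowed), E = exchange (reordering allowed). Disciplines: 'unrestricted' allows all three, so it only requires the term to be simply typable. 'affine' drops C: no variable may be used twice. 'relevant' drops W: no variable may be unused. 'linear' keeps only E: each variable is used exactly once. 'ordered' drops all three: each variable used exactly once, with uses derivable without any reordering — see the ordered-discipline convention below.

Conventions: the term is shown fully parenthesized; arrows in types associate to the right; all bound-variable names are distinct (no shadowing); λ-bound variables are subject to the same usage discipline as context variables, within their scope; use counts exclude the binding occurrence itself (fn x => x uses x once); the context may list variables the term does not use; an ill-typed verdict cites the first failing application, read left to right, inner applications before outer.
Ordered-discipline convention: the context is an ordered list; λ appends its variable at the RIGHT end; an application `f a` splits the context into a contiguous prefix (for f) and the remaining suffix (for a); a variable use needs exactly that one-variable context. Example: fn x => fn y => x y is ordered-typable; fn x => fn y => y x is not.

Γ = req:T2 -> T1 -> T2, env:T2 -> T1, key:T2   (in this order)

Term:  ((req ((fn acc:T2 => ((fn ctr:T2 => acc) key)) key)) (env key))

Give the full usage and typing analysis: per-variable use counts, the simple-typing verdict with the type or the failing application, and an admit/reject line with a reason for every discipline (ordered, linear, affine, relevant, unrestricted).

variable uses: req: 1×, env: 1×, key: 3×, acc (bound): 1×, ctr (bound): 0×
use order (left to right): req, acc, key, key, env, key
typing: the term checks, with type T2
ordered: ✗, repeated use of key ×3; ctr left unused
linear: ✗, repeated use of key ×3; ctr left unused
affine: ✗, repeated use of key ×3
relevant: ✗, ctr left unused
unrestricted: ✓, type-checks (T2) and nothing is barred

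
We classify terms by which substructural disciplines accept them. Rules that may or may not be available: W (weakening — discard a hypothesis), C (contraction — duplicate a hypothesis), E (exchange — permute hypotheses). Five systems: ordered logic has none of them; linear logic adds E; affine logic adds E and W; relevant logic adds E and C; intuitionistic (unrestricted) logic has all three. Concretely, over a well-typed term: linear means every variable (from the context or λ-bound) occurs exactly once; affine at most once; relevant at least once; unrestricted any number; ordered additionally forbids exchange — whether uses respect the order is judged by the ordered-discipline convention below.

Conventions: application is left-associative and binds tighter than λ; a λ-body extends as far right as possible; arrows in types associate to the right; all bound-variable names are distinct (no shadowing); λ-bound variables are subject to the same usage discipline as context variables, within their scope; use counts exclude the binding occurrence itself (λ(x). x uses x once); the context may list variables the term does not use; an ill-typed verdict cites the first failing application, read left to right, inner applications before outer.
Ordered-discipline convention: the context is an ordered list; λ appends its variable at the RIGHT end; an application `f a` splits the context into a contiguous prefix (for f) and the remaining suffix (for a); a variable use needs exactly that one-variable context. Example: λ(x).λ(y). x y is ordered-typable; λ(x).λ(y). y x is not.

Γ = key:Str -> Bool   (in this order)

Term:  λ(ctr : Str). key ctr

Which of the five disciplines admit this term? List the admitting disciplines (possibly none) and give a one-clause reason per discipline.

admitted by: ordered, linear, affine, relevant, unrestricted
usage: key ×1, ctr [bound] ×1
use order (left to right): key, ctr
typing: the term checks, with type Str -> Bool
ordered: ✓, single-use (key, ctr), ordered derivation ok
linear: ✓, exactly-once usage across key, ctr
affine: ✓, none of key, ctr used more than once
relevant: ✓, every one of key, ctr appears
unrestricted: ✓, simply typable at Str -> Bool; W, C, E all held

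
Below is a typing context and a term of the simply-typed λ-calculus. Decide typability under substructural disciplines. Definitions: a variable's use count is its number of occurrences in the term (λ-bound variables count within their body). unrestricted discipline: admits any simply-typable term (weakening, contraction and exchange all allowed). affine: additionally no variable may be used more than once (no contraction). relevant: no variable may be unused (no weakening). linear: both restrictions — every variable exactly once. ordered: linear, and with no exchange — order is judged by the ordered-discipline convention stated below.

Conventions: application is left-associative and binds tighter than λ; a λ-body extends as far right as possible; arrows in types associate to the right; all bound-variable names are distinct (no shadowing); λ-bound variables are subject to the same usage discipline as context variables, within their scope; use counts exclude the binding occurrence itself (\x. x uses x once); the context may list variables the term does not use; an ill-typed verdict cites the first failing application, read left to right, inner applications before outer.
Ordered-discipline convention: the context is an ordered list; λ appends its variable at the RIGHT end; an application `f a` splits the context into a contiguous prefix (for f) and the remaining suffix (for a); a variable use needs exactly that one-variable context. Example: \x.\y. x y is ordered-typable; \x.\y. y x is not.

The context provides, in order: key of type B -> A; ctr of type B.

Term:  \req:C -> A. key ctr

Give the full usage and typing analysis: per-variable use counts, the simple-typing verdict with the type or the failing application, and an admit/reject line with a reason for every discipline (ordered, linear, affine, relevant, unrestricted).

usage: key=1; ctr=1; req [bound]=0
use order (left to right): key, ctr
typing: well-typed at (C -> A) -> A
ordered ✗ (needs weakening: req unused)
linear ✗ (needs weakening: req unused)
affine ✓ (no duplicate uses among key, ctr, req)
relevant ✗ (needs weakening: req unused)
unrestricted ✓ (simply typable at (C -> A) -> A; W, C, E all held)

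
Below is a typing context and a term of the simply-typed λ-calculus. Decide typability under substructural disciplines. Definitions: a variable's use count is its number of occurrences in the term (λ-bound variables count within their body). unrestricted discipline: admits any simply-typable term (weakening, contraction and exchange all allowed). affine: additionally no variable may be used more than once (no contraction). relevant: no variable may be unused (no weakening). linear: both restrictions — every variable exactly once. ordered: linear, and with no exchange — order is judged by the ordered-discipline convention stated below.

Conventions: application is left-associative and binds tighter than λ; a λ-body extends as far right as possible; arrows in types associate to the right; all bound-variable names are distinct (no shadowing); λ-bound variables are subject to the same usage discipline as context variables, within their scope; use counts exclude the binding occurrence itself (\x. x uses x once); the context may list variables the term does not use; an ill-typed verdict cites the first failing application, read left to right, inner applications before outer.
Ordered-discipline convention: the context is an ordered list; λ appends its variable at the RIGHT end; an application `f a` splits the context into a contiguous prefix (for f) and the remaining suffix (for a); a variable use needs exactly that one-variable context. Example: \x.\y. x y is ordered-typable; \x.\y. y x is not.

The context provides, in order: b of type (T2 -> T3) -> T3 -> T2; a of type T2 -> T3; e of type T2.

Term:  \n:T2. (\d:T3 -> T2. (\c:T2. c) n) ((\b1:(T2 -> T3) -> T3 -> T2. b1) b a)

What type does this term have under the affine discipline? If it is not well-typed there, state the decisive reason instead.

term : T2 -> T2
variable uses: b: 1×, a: 1×, e: 0×, n (λ-bound): 1×, d (λ-bound): 0×, c (λ-bound): 1×, b1 (λ-bound): 1×
left-to-right use order: c, n, b1, b, a
typing: ✓ — T2 -> T2
all disciplines: ordered ✗ · linear ✗ · affine ✓ · relevant ✗ · unrestricted ✓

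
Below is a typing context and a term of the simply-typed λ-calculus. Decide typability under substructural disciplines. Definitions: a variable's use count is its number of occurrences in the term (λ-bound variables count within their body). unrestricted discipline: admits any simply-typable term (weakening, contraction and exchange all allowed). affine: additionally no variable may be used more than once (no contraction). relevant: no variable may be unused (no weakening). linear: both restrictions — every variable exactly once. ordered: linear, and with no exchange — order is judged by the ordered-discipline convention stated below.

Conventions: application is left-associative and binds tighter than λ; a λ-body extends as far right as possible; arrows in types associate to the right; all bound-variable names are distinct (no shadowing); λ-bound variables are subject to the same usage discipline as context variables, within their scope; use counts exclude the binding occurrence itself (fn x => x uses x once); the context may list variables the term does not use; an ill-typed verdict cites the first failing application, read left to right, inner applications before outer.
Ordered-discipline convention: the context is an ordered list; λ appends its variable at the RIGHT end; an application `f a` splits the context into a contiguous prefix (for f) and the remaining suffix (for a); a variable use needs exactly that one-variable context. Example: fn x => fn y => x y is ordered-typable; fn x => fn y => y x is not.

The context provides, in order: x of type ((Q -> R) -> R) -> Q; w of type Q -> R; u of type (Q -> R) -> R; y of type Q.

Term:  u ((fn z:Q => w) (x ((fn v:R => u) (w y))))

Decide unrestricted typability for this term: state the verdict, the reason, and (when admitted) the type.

yes — typability at R is all that's needed; term : R
variable uses: x: 1; w: 2; u: 2; y: 1; z (bound): 0; v (bound): 0
order of uses: u, w, x, u, w, y
typing: well-typed — term : R
per-discipline verdicts: ordered ✗ | linear ✗ | affine ✗ | relevant ✗ | unrestricted ✓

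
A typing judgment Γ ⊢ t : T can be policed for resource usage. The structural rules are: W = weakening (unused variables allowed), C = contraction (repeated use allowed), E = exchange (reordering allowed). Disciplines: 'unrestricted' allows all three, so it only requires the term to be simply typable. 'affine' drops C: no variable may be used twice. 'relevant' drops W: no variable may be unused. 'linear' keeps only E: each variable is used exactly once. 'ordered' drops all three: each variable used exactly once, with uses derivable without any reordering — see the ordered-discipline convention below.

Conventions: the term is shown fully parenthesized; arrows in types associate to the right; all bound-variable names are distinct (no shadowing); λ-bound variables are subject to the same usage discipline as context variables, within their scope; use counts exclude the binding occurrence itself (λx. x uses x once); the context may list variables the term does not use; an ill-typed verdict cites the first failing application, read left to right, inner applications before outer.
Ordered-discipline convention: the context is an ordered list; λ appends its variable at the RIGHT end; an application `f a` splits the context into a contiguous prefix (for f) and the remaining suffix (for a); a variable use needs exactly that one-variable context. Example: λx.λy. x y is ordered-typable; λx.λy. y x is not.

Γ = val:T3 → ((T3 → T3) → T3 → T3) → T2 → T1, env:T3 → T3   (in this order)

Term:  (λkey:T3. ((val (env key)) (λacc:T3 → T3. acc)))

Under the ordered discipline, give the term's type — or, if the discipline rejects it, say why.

term : T3 → T2 → T1
usage: val: 1; env: 1; key [bound]: 1; acc [bound]: 1
order of uses: val, env, key, acc
typing: ✓ — T3 → T2 → T1
per-discipline verdicts: ordered ✓ | linear ✓ | affine ✓ | relevant ✓ | unrestricted ✓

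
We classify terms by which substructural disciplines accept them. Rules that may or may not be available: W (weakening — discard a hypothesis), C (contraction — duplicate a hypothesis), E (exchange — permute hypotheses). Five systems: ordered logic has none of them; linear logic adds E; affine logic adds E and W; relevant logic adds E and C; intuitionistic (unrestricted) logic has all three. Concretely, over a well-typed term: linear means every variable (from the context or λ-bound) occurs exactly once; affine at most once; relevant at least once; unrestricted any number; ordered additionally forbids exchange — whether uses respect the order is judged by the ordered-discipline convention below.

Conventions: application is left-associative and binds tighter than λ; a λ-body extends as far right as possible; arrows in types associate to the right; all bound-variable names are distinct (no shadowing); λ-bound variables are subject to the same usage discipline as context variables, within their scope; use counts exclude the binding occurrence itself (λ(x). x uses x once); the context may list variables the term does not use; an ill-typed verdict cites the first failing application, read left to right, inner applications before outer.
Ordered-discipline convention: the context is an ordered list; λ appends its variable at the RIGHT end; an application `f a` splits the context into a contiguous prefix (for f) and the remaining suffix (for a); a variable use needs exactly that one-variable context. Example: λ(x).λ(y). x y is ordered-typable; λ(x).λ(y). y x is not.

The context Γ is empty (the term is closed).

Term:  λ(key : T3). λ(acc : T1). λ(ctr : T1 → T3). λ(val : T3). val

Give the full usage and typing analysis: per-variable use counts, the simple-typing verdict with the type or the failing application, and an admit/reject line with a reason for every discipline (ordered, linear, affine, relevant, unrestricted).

variable uses: key [bound]: 0×; acc [bound]: 0×; ctr [bound]: 0×; val [bound]: 1×
uses in reading order: val
typing: ✓ — T3 → T1 → (T1 → T3) → T3 → T3
ordered: ✗, key, acc, ctr left unused
linear: ✗, key, acc, ctr left unused
affine: ✓, none of key, acc, ctr, val used more than once
relevant: ✗, key, acc, ctr left unused
unrestricted: ✓, type-checks (T3 → T1 → (T1 → T3) → T3 → T3) and nothing is barred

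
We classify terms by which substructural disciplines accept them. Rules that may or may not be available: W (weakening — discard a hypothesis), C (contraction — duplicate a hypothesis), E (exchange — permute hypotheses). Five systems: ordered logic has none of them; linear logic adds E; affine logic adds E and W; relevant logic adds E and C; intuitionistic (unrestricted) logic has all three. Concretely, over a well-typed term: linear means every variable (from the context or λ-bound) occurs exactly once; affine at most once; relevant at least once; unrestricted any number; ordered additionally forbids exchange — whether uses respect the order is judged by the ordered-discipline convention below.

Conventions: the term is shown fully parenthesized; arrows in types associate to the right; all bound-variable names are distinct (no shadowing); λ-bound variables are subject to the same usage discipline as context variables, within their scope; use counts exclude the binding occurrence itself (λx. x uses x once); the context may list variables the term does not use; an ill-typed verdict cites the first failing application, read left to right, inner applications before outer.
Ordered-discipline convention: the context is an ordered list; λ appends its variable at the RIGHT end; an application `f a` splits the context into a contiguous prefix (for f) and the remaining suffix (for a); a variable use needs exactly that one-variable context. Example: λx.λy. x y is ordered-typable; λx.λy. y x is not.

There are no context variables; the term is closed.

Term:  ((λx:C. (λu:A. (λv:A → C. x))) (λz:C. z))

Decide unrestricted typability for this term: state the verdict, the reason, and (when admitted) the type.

no — fails simple typing
use counts: x [bound]=1, u [bound]=0, v [bound]=0, z [bound]=1
uses in reading order: x, z
typing: ill-typed: argument of type C → C where C is required
all disciplines: ordered ✗ | linear ✗ | affine ✗ | relevant ✗ | unrestricted ✗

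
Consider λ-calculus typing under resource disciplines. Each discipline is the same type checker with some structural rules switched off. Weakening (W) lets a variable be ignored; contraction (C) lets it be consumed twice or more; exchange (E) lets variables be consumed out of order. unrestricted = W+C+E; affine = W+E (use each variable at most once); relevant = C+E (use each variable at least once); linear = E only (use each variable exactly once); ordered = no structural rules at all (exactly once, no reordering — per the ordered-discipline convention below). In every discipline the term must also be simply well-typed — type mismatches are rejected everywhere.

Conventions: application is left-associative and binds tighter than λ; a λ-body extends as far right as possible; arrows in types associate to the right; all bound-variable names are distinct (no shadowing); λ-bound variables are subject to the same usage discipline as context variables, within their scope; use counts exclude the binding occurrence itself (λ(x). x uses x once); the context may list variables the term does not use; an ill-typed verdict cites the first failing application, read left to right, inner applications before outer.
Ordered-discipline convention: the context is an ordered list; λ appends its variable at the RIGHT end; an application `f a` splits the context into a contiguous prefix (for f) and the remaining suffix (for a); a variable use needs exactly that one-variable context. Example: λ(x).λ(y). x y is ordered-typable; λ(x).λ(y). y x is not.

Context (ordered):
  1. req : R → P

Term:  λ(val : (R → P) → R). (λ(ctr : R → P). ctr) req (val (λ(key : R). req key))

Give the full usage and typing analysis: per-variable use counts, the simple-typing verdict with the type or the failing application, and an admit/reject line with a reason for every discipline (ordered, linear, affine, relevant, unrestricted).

counts: req ×2, val (bound) ×1, ctr (bound) ×1, key (bound) ×1
left-to-right use order: ctr, req, val, req, key
typing: well-typed — term : ((R → P) → R) → P
ordered ✗ (uses contraction: req ×2)
linear ✗ (uses contraction: req ×2)
affine ✗ (uses contraction: req ×2)
relevant ✓ (none of req, val, ctr, key goes unused)
unrestricted ✓ (typability at ((R → P) → R) → P is all that's needed)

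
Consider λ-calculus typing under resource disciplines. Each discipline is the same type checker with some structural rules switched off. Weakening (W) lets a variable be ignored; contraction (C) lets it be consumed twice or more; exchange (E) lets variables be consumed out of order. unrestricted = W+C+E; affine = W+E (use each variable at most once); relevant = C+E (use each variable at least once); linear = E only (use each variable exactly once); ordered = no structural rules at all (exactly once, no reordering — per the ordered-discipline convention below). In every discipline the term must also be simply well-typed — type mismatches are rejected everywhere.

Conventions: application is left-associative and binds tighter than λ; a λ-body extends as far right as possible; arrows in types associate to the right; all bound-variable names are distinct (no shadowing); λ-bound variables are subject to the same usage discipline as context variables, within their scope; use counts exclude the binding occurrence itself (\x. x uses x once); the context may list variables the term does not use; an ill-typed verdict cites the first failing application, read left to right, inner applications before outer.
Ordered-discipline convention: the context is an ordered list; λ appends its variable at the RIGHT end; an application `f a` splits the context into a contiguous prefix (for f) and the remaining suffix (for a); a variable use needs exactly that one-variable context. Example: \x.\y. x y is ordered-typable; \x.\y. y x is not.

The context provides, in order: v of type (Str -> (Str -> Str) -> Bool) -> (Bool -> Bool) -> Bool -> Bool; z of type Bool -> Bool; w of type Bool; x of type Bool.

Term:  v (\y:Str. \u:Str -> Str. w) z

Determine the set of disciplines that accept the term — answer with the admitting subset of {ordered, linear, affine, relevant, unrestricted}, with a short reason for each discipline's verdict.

admitted in: affine, unrestricted
use counts: v ×1, z ×1, w ×1, x ×0, y [bound] ×0, u [bound] ×0
left-to-right use order: v, w, z
typing: ✓ — Bool -> Bool
ordered ✗ (needs weakening: x, y, u unused)
linear ✗ (needs weakening: x, y, u unused)
affine ✓ (no duplicate uses among v, z, w, x, y, u)
relevant ✗ (needs weakening: x, y, u unused)
unrestricted ✓ (well-typed at Bool -> Bool; no restrictions here)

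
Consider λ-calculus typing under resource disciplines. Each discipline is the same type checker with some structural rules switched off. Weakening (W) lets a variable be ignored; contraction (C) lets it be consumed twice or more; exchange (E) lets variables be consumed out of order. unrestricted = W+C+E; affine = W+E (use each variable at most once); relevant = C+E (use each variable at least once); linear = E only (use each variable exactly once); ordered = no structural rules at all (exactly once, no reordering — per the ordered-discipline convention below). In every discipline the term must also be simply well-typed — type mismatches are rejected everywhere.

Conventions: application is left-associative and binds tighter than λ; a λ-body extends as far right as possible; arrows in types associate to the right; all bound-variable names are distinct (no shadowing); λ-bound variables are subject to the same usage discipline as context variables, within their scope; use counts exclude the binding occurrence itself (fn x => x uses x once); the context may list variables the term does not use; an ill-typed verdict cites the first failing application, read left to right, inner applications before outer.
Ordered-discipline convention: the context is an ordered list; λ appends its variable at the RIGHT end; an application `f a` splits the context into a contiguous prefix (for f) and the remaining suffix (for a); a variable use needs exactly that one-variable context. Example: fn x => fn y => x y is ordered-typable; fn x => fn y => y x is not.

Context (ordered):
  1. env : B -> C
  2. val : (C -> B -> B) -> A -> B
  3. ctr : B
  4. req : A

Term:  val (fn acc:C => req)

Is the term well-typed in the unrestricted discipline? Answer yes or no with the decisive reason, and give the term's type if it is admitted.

no — a type mismatch blocks all five
use counts: env ×0, val ×1, ctr ×0, req ×1, acc [bound] ×0
use order (left to right): val, req
typing: ill-typed: an application expects C -> B -> B but receives C -> A
all disciplines: ordered ✗ | linear ✗ | affine ✗ | relevant ✗ | unrestricted ✗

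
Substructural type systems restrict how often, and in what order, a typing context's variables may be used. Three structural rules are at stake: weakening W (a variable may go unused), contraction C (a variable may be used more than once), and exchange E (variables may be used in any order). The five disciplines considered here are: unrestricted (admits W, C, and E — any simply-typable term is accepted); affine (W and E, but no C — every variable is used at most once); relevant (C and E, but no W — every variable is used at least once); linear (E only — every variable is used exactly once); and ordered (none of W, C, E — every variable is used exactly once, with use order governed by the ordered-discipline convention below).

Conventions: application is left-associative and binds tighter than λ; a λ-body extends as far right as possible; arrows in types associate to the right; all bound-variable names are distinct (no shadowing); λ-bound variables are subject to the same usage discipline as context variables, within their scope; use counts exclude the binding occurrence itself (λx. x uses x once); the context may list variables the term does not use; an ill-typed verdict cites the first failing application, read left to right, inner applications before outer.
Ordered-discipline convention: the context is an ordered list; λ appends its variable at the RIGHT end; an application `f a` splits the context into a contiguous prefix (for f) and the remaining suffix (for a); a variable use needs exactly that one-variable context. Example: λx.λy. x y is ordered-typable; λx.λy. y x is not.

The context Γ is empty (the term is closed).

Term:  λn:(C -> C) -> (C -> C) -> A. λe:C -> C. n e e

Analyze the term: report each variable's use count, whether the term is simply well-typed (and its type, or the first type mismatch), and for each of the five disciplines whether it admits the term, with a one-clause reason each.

variable uses: n (λ-bound)=1; e (λ-bound)=2
uses in reading order: n, e, e
typing: well-typed at ((C -> C) -> (C -> C) -> A) -> (C -> C) -> A
ordered: ✗, needs contraction — e ×2
linear: ✗, needs contraction — e ×2
affine: ✗, needs contraction — e ×2
relevant: ✓, n, e: all used, weakening unneeded
unrestricted: ✓, well-typed at ((C -> C) -> (C -> C) -> A) -> (C -> C) -> A; no restrictions here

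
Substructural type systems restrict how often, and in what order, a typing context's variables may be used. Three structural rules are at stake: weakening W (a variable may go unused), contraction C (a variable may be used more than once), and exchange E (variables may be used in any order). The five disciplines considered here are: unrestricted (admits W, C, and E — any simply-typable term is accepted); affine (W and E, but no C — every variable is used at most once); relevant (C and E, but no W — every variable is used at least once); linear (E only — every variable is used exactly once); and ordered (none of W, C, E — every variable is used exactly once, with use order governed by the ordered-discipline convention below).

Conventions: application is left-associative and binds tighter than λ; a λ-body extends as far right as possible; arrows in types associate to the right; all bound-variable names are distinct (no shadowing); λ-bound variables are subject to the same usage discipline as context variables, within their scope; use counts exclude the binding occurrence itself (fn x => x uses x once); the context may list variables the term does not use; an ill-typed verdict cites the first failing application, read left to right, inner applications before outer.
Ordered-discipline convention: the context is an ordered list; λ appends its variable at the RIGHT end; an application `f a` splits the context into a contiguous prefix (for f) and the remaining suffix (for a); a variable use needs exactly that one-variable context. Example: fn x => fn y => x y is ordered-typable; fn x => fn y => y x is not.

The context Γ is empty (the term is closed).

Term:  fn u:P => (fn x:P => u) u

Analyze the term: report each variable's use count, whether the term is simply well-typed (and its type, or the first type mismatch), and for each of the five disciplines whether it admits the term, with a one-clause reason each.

variable uses: u (bound): 2, x (bound): 0
use order (left to right): u, u
typing: the term checks, with type P -> P
ordered: ✗ — repeated use of u ×2; needs weakening: x unused
linear: ✗ — repeated use of u ×2; needs weakening: x unused
affine: ✗ — repeated use of u ×2
relevant: ✗ — needs weakening: x unused
unrestricted: ✓ — type-checks (P -> P) and nothing is barred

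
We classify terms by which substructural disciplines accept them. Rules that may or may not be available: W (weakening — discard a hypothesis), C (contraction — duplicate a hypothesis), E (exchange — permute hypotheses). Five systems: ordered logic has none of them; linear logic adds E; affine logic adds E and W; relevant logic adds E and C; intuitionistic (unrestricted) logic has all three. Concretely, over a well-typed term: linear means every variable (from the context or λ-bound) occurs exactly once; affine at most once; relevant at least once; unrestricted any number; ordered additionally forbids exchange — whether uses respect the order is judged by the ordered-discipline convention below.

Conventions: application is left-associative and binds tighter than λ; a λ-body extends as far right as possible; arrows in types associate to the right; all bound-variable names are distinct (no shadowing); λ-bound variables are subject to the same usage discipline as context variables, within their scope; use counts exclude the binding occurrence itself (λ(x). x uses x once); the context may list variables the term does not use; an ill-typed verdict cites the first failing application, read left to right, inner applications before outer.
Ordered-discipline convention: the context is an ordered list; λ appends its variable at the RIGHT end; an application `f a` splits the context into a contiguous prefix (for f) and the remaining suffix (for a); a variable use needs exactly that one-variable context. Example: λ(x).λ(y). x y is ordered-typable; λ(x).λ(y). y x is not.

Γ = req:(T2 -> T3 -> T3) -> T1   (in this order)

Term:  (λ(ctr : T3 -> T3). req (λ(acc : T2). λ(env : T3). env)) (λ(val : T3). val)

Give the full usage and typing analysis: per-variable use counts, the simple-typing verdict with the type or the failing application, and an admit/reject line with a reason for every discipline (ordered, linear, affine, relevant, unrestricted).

counts: req ×1; ctr (bound) ×0; acc (bound) ×0; env (bound) ×1; val (bound) ×1
order of uses: req, env, val
typing: well-typed — term : T1
ordered: ✗ — needs weakening: ctr, acc unused
linear: ✗ — needs weakening: ctr, acc unused
affine: ✓ — req, ctr, acc, env, val: no repeats, contraction unneeded
relevant: ✗ — needs weakening: ctr, acc unused
unrestricted: ✓ — simply typable at T1; W, C, E all held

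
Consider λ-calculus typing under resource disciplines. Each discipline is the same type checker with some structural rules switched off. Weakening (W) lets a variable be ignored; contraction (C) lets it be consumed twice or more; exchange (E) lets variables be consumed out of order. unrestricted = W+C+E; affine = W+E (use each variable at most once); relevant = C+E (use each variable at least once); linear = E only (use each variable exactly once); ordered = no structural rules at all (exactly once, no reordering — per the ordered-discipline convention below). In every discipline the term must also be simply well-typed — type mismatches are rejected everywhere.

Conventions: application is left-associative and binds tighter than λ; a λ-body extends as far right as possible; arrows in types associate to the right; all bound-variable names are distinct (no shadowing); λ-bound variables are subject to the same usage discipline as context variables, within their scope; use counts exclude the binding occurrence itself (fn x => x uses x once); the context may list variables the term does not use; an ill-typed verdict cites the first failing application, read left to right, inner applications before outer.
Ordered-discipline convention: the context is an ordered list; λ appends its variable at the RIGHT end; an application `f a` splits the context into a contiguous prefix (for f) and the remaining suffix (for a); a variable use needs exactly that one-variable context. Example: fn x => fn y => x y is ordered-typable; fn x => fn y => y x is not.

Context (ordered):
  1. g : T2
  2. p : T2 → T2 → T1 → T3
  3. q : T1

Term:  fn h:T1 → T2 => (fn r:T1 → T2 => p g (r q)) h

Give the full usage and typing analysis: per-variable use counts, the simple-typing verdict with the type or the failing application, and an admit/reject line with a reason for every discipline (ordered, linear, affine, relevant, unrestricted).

usage: g: 1×; p: 1×; q: 1×; h (bound): 1×; r (bound): 1×
uses in reading order: p, g, r, q, h
typing: ✓ — (T1 → T2) → T1 → T3
ordered ✗ (use order p, g, r, q, h needs exchange)
linear ✓ (single use per variable (g, p, q, h, r))
affine ✓ (g, p, q, h, r: no repeats, contraction unneeded)
relevant ✓ (at least one use each (g, p, q, h, r))
unrestricted ✓ (type-checks ((T1 → T2) → T1 → T3) and nothing is barred)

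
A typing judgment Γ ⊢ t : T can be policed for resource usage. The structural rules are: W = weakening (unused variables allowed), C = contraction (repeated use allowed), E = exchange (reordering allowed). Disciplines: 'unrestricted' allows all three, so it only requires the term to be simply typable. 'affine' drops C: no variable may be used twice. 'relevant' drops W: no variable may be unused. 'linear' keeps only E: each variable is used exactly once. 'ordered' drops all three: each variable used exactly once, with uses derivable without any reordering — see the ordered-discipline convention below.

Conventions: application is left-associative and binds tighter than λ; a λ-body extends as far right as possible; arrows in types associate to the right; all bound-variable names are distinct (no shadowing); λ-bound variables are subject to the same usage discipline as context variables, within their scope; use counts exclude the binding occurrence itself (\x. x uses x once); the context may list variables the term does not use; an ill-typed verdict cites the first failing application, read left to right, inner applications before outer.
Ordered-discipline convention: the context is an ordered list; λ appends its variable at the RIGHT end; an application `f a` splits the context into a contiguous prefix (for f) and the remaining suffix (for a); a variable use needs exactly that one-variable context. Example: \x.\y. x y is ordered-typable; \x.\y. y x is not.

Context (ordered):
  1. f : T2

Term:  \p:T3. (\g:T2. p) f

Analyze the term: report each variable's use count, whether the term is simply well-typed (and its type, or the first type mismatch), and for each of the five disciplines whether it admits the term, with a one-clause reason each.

usage: f=1; p (λ-bound)=1; g (λ-bound)=0
left-to-right use order: p, f
typing: ✓ — T3 -> T3
ordered: ✗, g never used (weakening)
linear: ✗, g never used (weakening)
affine: ✓, at most one use each (f, p, g)
relevant: ✗, g never used (weakening)
unrestricted: ✓, simply typable at T3 -> T3; W, C, E all held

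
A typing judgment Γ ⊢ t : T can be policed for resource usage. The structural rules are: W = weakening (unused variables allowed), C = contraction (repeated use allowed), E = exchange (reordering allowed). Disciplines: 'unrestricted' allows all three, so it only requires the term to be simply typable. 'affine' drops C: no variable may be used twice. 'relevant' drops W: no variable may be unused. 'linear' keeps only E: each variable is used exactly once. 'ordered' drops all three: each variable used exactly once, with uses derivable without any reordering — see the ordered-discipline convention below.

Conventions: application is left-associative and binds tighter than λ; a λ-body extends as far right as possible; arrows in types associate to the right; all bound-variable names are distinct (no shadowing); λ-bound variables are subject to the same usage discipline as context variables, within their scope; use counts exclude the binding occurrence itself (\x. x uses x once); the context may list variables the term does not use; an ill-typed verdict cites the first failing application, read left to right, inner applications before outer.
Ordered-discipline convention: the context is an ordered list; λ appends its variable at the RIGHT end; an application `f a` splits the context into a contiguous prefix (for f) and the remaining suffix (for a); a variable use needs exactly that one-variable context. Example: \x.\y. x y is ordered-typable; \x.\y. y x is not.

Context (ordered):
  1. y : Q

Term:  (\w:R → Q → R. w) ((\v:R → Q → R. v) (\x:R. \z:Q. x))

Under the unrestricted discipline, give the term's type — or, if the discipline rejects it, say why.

term : R → Q → R
use counts: y ×0, w (bound) ×1, v (bound) ×1, x (bound) ×1, z (bound) ×0
uses in reading order: w, v, x
typing: well-typed — term : R → Q → R
summary: ordered ✗ · linear ✗ · affine ✓ · relevant ✗ · unrestricted ✓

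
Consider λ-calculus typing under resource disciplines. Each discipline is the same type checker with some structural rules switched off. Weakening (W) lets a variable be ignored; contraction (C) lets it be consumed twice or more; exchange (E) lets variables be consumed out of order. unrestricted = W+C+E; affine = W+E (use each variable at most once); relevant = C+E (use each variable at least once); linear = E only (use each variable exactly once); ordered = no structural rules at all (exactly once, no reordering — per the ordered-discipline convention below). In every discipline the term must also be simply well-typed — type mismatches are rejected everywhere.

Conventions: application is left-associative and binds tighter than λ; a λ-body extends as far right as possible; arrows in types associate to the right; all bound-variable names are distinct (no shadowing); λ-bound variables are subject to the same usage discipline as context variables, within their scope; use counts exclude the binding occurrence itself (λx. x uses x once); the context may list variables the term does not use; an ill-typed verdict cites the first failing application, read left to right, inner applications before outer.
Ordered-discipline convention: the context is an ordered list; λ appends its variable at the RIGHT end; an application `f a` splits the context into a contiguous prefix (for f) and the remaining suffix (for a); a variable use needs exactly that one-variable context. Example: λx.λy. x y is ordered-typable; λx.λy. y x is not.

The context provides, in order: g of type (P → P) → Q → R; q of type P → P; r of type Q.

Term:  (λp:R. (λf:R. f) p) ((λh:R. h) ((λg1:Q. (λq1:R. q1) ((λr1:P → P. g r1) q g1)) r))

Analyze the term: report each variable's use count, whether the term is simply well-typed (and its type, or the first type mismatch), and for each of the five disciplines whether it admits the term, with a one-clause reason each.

usage: g ×1, q ×1, r ×1, p [bound] ×1, f [bound] ×1, h [bound] ×1, g1 [bound] ×1, q1 [bound] ×1, r1 [bound] ×1
use order (left to right): f, p, h, q1, g, r1, q, g1, r
typing: the term checks, with type R
ordered ✓ (one use each (g, q, r, p, f, h, g1, q1, r1); ordered split holds)
linear ✓ (each of g, q, r, p, f, h, g1, q1, r1 used exactly once)
affine ✓ (no duplicate uses among g, q, r, p, f, h, g1, q1, r1)
relevant ✓ (at least one use each (g, q, r, p, f, h, g1, q1, r1))
unrestricted ✓ (typability at R is all that's needed)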